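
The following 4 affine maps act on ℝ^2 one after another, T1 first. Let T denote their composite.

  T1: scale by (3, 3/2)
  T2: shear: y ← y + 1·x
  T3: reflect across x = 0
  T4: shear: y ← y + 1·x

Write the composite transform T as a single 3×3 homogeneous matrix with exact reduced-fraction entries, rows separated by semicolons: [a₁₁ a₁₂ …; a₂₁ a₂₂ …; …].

T = [-3 0 0; 0 3/2 0; 0 0 1]

T1 = [3 0 0; 0 3/2 0; 0 0 1]
T2·T1 = [3 0 0; 3 3/2 0; 0 0 1]
T3·…·T1 = [-3 0 0; 3 3/2 0; 0 0 1]
T4·…·T1 = [-3 0 0; 0 3/2 0; 0 0 1]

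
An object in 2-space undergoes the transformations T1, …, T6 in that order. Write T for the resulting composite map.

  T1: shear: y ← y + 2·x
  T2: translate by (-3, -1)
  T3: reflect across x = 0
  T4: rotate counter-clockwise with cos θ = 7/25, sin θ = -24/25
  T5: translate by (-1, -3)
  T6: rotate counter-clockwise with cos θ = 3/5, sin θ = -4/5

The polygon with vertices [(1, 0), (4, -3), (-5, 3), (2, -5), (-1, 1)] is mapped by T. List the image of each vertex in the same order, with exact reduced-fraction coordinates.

image vertices: (-17/5, -16/5), (4/5, -13/5), (-71/5, -13/5), (-26/5, -3/5), (-7, -3)

T1 shear: y ← y + 2·x: (1, 0) → (1, 2); (4, -3) → (4, 5); (-5, 3) → (-5, -7); (2, -5) → (2, -1); (-1, 1) → (-1, -1)
T2 translate by (-3, -1): (1, 2) → (-2, 1); (4, 5) → (1, 4); (-5, -7) → (-8, -8); (2, -1) → (-1, -2); (-1, -1) → (-4, -2)
T3 reflect across x = 0: (-2, 1) → (2, 1); (1, 4) → (-1, 4); (-8, -8) → (8, -8); (-1, -2) → (1, -2); (-4, -2) → (4, -2)
T4 rotate counter-clockwise with cos θ = 7/25, sin θ = -24/25: (2, 1) → (38/25, -41/25); (-1, 4) → (89/25, 52/25); (8, -8) → (-136/25, -248/25); (1, -2) → (-41/25, -38/25); (4, -2) → (-4/5, -22/5)
T5 translate by (-1, -3): (38/25, -41/25) → (13/25, -116/25); (89/25, 52/25) → (64/25, -23/25); (-136/25, -248/25) → (-161/25, -323/25); (-41/25, -38/25) → (-66/25, -113/25); (-4/5, -22/5) → (-9/5, -37/5)
T6 rotate counter-clockwise with cos θ = 3/5, sin θ = -4/5: (13/25, -116/25) → (-17/5, -16/5); (64/25, -23/25) → (4/5, -13/5); (-161/25, -323/25) → (-71/5, -13/5); (-66/25, -113/25) → (-26/5, -3/5); (-9/5, -37/5) → (-7, -3)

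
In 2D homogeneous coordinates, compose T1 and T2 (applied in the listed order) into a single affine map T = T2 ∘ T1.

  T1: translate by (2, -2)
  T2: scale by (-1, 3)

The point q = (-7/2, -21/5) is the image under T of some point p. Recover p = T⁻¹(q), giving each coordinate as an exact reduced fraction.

T1 = [1 0 2; 0 1 -2; 0 0 1]
T2·T1 = [-1 0 -2; 0 3 -6; 0 0 1]
det M = -3; M⁻¹ = [-1 0 -2; 0 1/3 2; 0 0 1]
M⁻¹ · (-7/2, -21/5)ᵀ = (3/2, 3/5)ᵀ

p = (3/2, 3/5)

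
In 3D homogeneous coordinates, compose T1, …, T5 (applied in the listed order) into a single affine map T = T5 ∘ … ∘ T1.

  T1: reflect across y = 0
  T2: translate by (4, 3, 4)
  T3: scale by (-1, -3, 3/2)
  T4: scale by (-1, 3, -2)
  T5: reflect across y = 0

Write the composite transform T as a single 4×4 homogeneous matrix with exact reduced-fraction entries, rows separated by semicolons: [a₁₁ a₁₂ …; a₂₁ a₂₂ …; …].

T1 = [1 0 0 0; 0 -1 0 0; 0 0 1 0; 0 0 0 1]
T2·T1 = [1 0 0 4; 0 -1 0 3; 0 0 1 4; 0 0 0 1]
T3·…·T1 = [-1 0 0 -4; 0 3 0 -9; 0 0 3/2 6; 0 0 0 1]
T4·…·T1 = [1 0 0 4; 0 9 0 -27; 0 0 -3 -12; 0 0 0 1]
T5·…·T1 = [1 0 0 4; 0 -9 0 27; 0 0 -3 -12; 0 0 0 1]

T = [1 0 0 4; 0 -9 0 27; 0 0 -3 -12; 0 0 0 1]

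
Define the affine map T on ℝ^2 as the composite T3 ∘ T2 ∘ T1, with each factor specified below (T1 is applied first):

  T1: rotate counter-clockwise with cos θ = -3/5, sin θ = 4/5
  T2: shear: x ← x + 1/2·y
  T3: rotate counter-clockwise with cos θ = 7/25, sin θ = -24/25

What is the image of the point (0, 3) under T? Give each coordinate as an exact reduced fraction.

T1 rotate counter-clockwise with cos θ = -3/5, sin θ = 4/5: (0, 3) → (-12/5, -9/5)
T2 shear: x ← x + 1/2·y: (-12/5, -9/5) → (-33/10, -9/5)
T3 rotate counter-clockwise with cos θ = 7/25, sin θ = -24/25: (-33/10, -9/5) → (-663/250, 333/125)

T(p) = (-663/250, 333/125)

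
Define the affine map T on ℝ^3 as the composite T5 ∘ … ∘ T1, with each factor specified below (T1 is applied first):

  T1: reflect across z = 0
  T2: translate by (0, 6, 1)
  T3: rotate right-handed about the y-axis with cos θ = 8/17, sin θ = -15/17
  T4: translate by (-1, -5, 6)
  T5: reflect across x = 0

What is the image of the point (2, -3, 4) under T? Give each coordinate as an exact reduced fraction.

T(p) = (-44/17, -2, 108/17)

T1 reflect across z = 0: (2, -3, 4) → (2, -3, -4)
T2 translate by (0, 6, 1): (2, -3, -4) → (2, 3, -3)
T3 rotate right-handed about the y-axis with cos θ = 8/17, sin θ = -15/17: (2, 3, -3) → (61/17, 3, 6/17)
T4 translate by (-1, -5, 6): (61/17, 3, 6/17) → (44/17, -2, 108/17)
T5 reflect across x = 0: (44/17, -2, 108/17) → (-44/17, -2, 108/17)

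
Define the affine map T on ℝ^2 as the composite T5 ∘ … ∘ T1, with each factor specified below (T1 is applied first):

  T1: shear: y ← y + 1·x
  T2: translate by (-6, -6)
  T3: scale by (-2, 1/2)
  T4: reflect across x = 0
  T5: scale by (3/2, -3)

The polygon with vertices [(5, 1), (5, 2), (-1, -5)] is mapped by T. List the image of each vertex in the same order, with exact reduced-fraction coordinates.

T1 shear: y ← y + 1·x: (5, 1) → (5, 6); (5, 2) → (5, 7); (-1, -5) → (-1, -6)
T2 translate by (-6, -6): (5, 6) → (-1, 0); (5, 7) → (-1, 1); (-1, -6) → (-7, -12)
T3 scale by (-2, 1/2): (-1, 0) → (2, 0); (-1, 1) → (2, 1/2); (-7, -12) → (14, -6)
T4 reflect across x = 0: (2, 0) → (-2, 0); (2, 1/2) → (-2, 1/2); (14, -6) → (-14, -6)
T5 scale by (3/2, -3): (-2, 0) → (-3, 0); (-2, 1/2) → (-3, -3/2); (-14, -6) → (-21, 18)

image vertices: (-3, 0), (-3, -3/2), (-21, 18)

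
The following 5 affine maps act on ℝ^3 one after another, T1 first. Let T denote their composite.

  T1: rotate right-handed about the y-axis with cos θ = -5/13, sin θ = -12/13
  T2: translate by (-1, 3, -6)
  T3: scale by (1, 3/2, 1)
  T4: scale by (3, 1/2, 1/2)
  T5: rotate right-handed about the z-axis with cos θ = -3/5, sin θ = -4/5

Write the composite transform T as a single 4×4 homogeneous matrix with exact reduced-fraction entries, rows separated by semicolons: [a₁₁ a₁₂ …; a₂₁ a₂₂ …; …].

T1 = [-5/13 0 -12/13 0; 0 1 0 0; 12/13 0 -5/13 0; 0 0 0 1]
T2·T1 = [-5/13 0 -12/13 -1; 0 1 0 3; 12/13 0 -5/13 -6; 0 0 0 1]
T3·…·T1 = [-5/13 0 -12/13 -1; 0 3/2 0 9/2; 12/13 0 -5/13 -6; 0 0 0 1]
T4·…·T1 = [-15/13 0 -36/13 -3; 0 3/4 0 9/4; 6/13 0 -5/26 -3; 0 0 0 1]
T5·…·T1 = [9/13 3/5 108/65 18/5; 12/13 -9/20 144/65 21/20; 6/13 0 -5/26 -3; 0 0 0 1]

T = [9/13 3/5 108/65 18/5; 12/13 -9/20 144/65 21/20; 6/13 0 -5/26 -3; 0 0 0 1]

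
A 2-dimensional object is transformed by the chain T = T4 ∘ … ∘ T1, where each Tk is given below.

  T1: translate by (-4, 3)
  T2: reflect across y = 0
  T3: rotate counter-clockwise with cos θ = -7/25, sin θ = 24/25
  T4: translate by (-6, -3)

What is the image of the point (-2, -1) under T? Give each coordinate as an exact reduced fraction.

T1 translate by (-4, 3): (-2, -1) → (-6, 2)
T2 reflect across y = 0: (-6, 2) → (-6, -2)
T3 rotate counter-clockwise with cos θ = -7/25, sin θ = 24/25: (-6, -2) → (18/5, -26/5)
T4 translate by (-6, -3): (18/5, -26/5) → (-12/5, -41/5)

T(p) = (-12/5, -41/5)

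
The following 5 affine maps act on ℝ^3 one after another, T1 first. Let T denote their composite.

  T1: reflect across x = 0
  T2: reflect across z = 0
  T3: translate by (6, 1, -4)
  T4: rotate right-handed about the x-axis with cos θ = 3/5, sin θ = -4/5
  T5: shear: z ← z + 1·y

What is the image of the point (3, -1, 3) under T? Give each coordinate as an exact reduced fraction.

T(p) = (3, -28/5, -49/5)

T1 reflect across x = 0: (3, -1, 3) → (-3, -1, 3)
T2 reflect across z = 0: (-3, -1, 3) → (-3, -1, -3)
T3 translate by (6, 1, -4): (-3, -1, -3) → (3, 0, -7)
T4 rotate right-handed about the x-axis with cos θ = 3/5, sin θ = -4/5: (3, 0, -7) → (3, -28/5, -21/5)
T5 shear: z ← z + 1·y: (3, -28/5, -21/5) → (3, -28/5, -49/5)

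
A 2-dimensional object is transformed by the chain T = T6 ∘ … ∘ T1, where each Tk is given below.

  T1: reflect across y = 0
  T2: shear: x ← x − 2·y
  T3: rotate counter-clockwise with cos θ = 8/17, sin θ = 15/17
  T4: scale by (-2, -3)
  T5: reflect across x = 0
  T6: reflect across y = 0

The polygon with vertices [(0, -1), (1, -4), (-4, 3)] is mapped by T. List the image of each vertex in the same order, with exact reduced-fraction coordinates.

image vertices: (-62/17, -66/17), (-232/17, -219/17), (122/17, 18/17)

T1 reflect across y = 0: (0, -1) → (0, 1); (1, -4) → (1, 4); (-4, 3) → (-4, -3)
T2 shear: x ← x − 2·y: (0, 1) → (-2, 1); (1, 4) → (-7, 4); (-4, -3) → (2, -3)
T3 rotate counter-clockwise with cos θ = 8/17, sin θ = 15/17: (-2, 1) → (-31/17, -22/17); (-7, 4) → (-116/17, -73/17); (2, -3) → (61/17, 6/17)
T4 scale by (-2, -3): (-31/17, -22/17) → (62/17, 66/17); (-116/17, -73/17) → (232/17, 219/17); (61/17, 6/17) → (-122/17, -18/17)
T5 reflect across x = 0: (62/17, 66/17) → (-62/17, 66/17); (232/17, 219/17) → (-232/17, 219/17); (-122/17, -18/17) → (122/17, -18/17)
T6 reflect across y = 0: (-62/17, 66/17) → (-62/17, -66/17); (-232/17, 219/17) → (-232/17, -219/17); (122/17, -18/17) → (122/17, 18/17)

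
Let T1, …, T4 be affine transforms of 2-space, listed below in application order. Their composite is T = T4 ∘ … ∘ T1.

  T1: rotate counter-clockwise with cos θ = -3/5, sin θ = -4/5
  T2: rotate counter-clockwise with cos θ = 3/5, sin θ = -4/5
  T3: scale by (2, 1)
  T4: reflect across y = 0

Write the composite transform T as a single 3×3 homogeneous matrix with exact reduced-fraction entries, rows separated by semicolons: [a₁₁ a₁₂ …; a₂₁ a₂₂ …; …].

T = [-2 0 0; 0 1 0; 0 0 1]

T1 = [-3/5 4/5 0; -4/5 -3/5 0; 0 0 1]
T2·T1 = [-1 0 0; 0 -1 0; 0 0 1]
T3·…·T1 = [-2 0 0; 0 -1 0; 0 0 1]
T4·…·T1 = [-2 0 0; 0 1 0; 0 0 1]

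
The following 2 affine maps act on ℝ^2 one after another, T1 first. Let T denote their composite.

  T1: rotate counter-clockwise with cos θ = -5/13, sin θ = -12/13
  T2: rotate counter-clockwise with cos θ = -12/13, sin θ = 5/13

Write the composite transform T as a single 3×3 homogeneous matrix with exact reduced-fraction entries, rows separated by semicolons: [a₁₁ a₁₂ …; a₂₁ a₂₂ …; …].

T = [120/169 -119/169 0; 119/169 120/169 0; 0 0 1]

T1 = [-5/13 12/13 0; -12/13 -5/13 0; 0 0 1]
T2·T1 = [120/169 -119/169 0; 119/169 120/169 0; 0 0 1]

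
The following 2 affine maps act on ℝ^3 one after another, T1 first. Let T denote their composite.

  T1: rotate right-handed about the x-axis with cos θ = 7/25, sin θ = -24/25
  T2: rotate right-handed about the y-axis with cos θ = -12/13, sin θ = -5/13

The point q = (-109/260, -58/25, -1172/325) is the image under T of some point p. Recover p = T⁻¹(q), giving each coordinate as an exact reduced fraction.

p = (-1, -4, -5/4)

T1 = [1 0 0 0; 0 7/25 24/25 0; 0 -24/25 7/25 0; 0 0 0 1]
T2·T1 = [-12/13 24/65 -7/65 0; 0 7/25 24/25 0; 5/13 288/325 -84/325 0; 0 0 0 1]
det M = 1; M⁻¹ = [-12/13 0 5/13 0; 24/65 7/25 288/325 0; -7/65 24/25 -84/325 0; 0 0 0 1]
M⁻¹ · (-109/260, -58/25, -1172/325)ᵀ = (-1, -4, -5/4)ᵀ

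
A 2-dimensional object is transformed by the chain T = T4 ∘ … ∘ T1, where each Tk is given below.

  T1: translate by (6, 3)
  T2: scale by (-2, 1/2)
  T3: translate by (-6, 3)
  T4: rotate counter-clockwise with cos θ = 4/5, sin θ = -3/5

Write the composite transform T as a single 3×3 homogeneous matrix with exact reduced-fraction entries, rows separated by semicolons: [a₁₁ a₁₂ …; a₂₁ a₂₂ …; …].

T = [-8/5 3/10 -117/10; 6/5 2/5 72/5; 0 0 1]

T1 = [1 0 6; 0 1 3; 0 0 1]
T2·T1 = [-2 0 -12; 0 1/2 3/2; 0 0 1]
T3·…·T1 = [-2 0 -18; 0 1/2 9/2; 0 0 1]
T4·…·T1 = [-8/5 3/10 -117/10; 6/5 2/5 72/5; 0 0 1]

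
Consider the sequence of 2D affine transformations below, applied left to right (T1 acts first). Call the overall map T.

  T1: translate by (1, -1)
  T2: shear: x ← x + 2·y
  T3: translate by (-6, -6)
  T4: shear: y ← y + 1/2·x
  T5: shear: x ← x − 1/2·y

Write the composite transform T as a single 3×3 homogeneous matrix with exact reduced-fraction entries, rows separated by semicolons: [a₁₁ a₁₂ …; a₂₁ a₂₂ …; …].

T = [3/4 1 -7/4; 1/2 2 -21/2; 0 0 1]

T1 = [1 0 1; 0 1 -1; 0 0 1]
T2·T1 = [1 2 -1; 0 1 -1; 0 0 1]
T3·…·T1 = [1 2 -7; 0 1 -7; 0 0 1]
T4·…·T1 = [1 2 -7; 1/2 2 -21/2; 0 0 1]
T5·…·T1 = [3/4 1 -7/4; 1/2 2 -21/2; 0 0 1]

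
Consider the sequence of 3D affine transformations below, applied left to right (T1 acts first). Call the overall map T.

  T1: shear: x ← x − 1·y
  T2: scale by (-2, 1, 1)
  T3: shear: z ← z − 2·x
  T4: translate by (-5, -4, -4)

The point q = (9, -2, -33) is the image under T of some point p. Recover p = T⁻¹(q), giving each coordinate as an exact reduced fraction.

p = (-5, 2, -1)

T1 = [1 -1 0 0; 0 1 0 0; 0 0 1 0; 0 0 0 1]
T2·T1 = [-2 2 0 0; 0 1 0 0; 0 0 1 0; 0 0 0 1]
T3·…·T1 = [-2 2 0 0; 0 1 0 0; 4 -4 1 0; 0 0 0 1]
T4·…·T1 = [-2 2 0 -5; 0 1 0 -4; 4 -4 1 -4; 0 0 0 1]
det M = -2; M⁻¹ = [-1/2 1 0 3/2; 0 1 0 4; 2 0 1 14; 0 0 0 1]
M⁻¹ · (9, -2, -33)ᵀ = (-5, 2, -1)ᵀ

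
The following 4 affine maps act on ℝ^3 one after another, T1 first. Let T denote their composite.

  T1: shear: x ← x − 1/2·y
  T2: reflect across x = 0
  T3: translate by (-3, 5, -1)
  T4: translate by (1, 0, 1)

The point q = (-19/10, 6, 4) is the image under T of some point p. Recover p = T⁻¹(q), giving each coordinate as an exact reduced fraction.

p = (2/5, 1, 4)

T1 = [1 -1/2 0 0; 0 1 0 0; 0 0 1 0; 0 0 0 1]
T2·T1 = [-1 1/2 0 0; 0 1 0 0; 0 0 1 0; 0 0 0 1]
T3·…·T1 = [-1 1/2 0 -3; 0 1 0 5; 0 0 1 -1; 0 0 0 1]
T4·…·T1 = [-1 1/2 0 -2; 0 1 0 5; 0 0 1 0; 0 0 0 1]
det M = -1; M⁻¹ = [-1 1/2 0 -9/2; 0 1 0 -5; 0 0 1 0; 0 0 0 1]
M⁻¹ · (-19/10, 6, 4)ᵀ = (2/5, 1, 4)ᵀ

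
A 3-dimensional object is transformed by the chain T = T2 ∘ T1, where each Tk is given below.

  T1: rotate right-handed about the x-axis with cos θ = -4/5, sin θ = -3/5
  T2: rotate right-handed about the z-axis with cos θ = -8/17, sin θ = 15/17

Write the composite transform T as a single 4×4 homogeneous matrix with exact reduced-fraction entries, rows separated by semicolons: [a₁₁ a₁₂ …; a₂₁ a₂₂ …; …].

T = [-8/17 12/17 -9/17 0; 15/17 32/85 -24/85 0; 0 -3/5 -4/5 0; 0 0 0 1]

T1 = [1 0 0 0; 0 -4/5 3/5 0; 0 -3/5 -4/5 0; 0 0 0 1]
T2·T1 = [-8/17 12/17 -9/17 0; 15/17 32/85 -24/85 0; 0 -3/5 -4/5 0; 0 0 0 1]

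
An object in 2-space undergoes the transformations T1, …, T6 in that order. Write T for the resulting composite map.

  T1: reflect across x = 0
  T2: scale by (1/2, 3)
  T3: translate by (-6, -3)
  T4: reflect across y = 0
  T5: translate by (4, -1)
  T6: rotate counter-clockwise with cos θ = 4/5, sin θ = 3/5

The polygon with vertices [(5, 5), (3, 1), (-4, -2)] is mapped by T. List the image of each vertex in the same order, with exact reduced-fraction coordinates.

image vertices: (21/5, -131/10), (-11/5, -29/10), (-24/5, 32/5)

T1 reflect across x = 0: (5, 5) → (-5, 5); (3, 1) → (-3, 1); (-4, -2) → (4, -2)
T2 scale by (1/2, 3): (-5, 5) → (-5/2, 15); (-3, 1) → (-3/2, 3); (4, -2) → (2, -6)
T3 translate by (-6, -3): (-5/2, 15) → (-17/2, 12); (-3/2, 3) → (-15/2, 0); (2, -6) → (-4, -9)
T4 reflect across y = 0: (-17/2, 12) → (-17/2, -12); (-15/2, 0) → (-15/2, 0); (-4, -9) → (-4, 9)
T5 translate by (4, -1): (-17/2, -12) → (-9/2, -13); (-15/2, 0) → (-7/2, -1); (-4, 9) → (0, 8)
T6 rotate counter-clockwise with cos θ = 4/5, sin θ = 3/5: (-9/2, -13) → (21/5, -131/10); (-7/2, -1) → (-11/5, -29/10); (0, 8) → (-24/5, 32/5)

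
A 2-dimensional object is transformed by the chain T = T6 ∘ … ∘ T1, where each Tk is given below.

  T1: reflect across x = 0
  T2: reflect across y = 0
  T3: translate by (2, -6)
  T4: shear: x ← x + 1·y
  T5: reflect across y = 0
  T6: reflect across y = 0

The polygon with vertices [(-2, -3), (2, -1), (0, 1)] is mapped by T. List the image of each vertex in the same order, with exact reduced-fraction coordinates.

image vertices: (1, -3), (-5, -5), (-5, -7)

T1 reflect across x = 0: (-2, -3) → (2, -3); (2, -1) → (-2, -1); (0, 1) → (0, 1)
T2 reflect across y = 0: (2, -3) → (2, 3); (-2, -1) → (-2, 1); (0, 1) → (0, -1)
T3 translate by (2, -6): (2, 3) → (4, -3); (-2, 1) → (0, -5); (0, -1) → (2, -7)
T4 shear: x ← x + 1·y: (4, -3) → (1, -3); (0, -5) → (-5, -5); (2, -7) → (-5, -7)
T5 reflect across y = 0: (1, -3) → (1, 3); (-5, -5) → (-5, 5); (-5, -7) → (-5, 7)
T6 reflect across y = 0: (1, 3) → (1, -3); (-5, 5) → (-5, -5); (-5, 7) → (-5, -7)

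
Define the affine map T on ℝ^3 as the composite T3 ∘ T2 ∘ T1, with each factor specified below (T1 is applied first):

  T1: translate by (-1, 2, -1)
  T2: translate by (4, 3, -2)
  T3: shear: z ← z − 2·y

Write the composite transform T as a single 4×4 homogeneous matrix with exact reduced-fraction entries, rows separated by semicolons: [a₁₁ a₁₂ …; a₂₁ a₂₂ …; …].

T1 = [1 0 0 -1; 0 1 0 2; 0 0 1 -1; 0 0 0 1]
T2·T1 = [1 0 0 3; 0 1 0 5; 0 0 1 -3; 0 0 0 1]
T3·…·T1 = [1 0 0 3; 0 1 0 5; 0 -2 1 -13; 0 0 0 1]

T = [1 0 0 3; 0 1 0 5; 0 -2 1 -13; 0 0 0 1]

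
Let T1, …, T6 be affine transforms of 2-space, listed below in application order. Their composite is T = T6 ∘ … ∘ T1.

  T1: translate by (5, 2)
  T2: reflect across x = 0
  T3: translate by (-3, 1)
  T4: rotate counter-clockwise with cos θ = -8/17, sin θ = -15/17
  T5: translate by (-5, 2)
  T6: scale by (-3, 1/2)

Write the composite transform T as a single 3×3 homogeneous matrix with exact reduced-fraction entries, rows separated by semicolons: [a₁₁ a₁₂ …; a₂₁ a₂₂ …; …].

T = [-24/17 -45/17 -72/17; 15/34 -4/17 65/17; 0 0 1]

T1 = [1 0 5; 0 1 2; 0 0 1]
T2·T1 = [-1 0 -5; 0 1 2; 0 0 1]
T3·…·T1 = [-1 0 -8; 0 1 3; 0 0 1]
T4·…·T1 = [8/17 15/17 109/17; 15/17 -8/17 96/17; 0 0 1]
T5·…·T1 = [8/17 15/17 24/17; 15/17 -8/17 130/17; 0 0 1]
T6·…·T1 = [-24/17 -45/17 -72/17; 15/34 -4/17 65/17; 0 0 1]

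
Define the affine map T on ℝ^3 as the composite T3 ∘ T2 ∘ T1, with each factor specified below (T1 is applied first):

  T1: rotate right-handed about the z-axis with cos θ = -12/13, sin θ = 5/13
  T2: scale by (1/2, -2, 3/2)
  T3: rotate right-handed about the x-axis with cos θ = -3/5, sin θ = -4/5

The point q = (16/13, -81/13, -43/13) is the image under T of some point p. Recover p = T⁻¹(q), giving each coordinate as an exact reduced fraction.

p = (-7/2, 2, -2)

T1 = [-12/13 -5/13 0 0; 5/13 -12/13 0 0; 0 0 1 0; 0 0 0 1]
T2·T1 = [-6/13 -5/26 0 0; -10/13 24/13 0 0; 0 0 3/2 0; 0 0 0 1]
T3·…·T1 = [-6/13 -5/26 0 0; 6/13 -72/65 6/5 0; 8/13 -96/65 -9/10 0; 0 0 0 1]
det M = -3/2; M⁻¹ = [-24/13 3/26 2/13 0; -10/13 -18/65 -24/65 0; 0 8/15 -2/5 0; 0 0 0 1]
M⁻¹ · (16/13, -81/13, -43/13)ᵀ = (-7/2, 2, -2)ᵀ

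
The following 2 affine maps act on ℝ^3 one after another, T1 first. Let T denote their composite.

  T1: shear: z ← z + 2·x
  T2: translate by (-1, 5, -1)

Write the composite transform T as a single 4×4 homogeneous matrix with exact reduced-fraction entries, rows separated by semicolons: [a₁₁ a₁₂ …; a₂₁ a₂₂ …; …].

T1 = [1 0 0 0; 0 1 0 0; 2 0 1 0; 0 0 0 1]
T2·T1 = [1 0 0 -1; 0 1 0 5; 2 0 1 -1; 0 0 0 1]

T = [1 0 0 -1; 0 1 0 5; 2 0 1 -1; 0 0 0 1]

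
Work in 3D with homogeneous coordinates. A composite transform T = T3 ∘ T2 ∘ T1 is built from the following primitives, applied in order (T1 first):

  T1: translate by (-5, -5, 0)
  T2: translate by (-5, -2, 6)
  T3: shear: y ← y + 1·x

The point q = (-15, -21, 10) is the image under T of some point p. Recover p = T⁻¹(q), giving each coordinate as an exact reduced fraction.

p = (-5, 1, 4)

T1 = [1 0 0 -5; 0 1 0 -5; 0 0 1 0; 0 0 0 1]
T2·T1 = [1 0 0 -10; 0 1 0 -7; 0 0 1 6; 0 0 0 1]
T3·…·T1 = [1 0 0 -10; 1 1 0 -17; 0 0 1 6; 0 0 0 1]
det M = 1; M⁻¹ = [1 0 0 10; -1 1 0 7; 0 0 1 -6; 0 0 0 1]
M⁻¹ · (-15, -21, 10)ᵀ = (-5, 1, 4)ᵀ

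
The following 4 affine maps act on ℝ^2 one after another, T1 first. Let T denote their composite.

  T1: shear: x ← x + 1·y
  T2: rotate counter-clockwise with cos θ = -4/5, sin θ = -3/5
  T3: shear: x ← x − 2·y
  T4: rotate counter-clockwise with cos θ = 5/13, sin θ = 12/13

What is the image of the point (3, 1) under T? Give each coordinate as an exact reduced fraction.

T(p) = (287/65, 148/65)

T1 shear: x ← x + 1·y: (3, 1) → (4, 1)
T2 rotate counter-clockwise with cos θ = -4/5, sin θ = -3/5: (4, 1) → (-13/5, -16/5)
T3 shear: x ← x − 2·y: (-13/5, -16/5) → (19/5, -16/5)
T4 rotate counter-clockwise with cos θ = 5/13, sin θ = 12/13: (19/5, -16/5) → (287/65, 148/65)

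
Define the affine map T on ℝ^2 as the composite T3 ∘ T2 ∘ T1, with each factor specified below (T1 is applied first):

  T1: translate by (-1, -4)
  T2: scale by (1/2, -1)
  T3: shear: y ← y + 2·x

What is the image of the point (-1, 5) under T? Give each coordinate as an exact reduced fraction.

T(p) = (-1, -3)

T1 translate by (-1, -4): (-1, 5) → (-2, 1)
T2 scale by (1/2, -1): (-2, 1) → (-1, -1)
T3 shear: y ← y + 2·x: (-1, -1) → (-1, -3)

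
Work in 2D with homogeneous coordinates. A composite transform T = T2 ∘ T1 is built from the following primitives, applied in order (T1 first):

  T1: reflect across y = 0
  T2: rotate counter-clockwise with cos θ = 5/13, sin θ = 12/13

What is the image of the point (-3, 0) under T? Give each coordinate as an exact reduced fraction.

T(p) = (-15/13, -36/13)

T1 reflect across y = 0: (-3, 0) → (-3, 0)
T2 rotate counter-clockwise with cos θ = 5/13, sin θ = 12/13: (-3, 0) → (-15/13, -36/13)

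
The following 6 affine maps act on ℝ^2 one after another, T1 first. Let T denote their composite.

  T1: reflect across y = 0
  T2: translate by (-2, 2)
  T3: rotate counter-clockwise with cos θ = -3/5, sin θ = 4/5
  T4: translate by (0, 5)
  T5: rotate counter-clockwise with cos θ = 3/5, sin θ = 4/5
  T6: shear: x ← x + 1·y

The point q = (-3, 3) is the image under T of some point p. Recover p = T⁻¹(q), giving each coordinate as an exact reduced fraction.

T1 = [1 0 0; 0 -1 0; 0 0 1]
T2·T1 = [1 0 -2; 0 -1 2; 0 0 1]
T3·…·T1 = [-3/5 4/5 -2/5; 4/5 3/5 -14/5; 0 0 1]
T4·…·T1 = [-3/5 4/5 -2/5; 4/5 3/5 11/5; 0 0 1]
T5·…·T1 = [-1 0 -2; 0 1 1; 0 0 1]
T6·…·T1 = [-1 1 -1; 0 1 1; 0 0 1]
det M = -1; M⁻¹ = [-1 1 -2; 0 1 -1; 0 0 1]
M⁻¹ · (-3, 3)ᵀ = (4, 2)ᵀ

p = (4, 2)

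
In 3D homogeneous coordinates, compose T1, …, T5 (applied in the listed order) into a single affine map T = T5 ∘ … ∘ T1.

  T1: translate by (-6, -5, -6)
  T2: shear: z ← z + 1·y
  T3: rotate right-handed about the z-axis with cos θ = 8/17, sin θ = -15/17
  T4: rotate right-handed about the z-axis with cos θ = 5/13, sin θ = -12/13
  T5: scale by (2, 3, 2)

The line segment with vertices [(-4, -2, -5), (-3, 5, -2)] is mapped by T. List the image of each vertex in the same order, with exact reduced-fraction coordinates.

T1 translate by (-6, -5, -6): (-4, -2, -5) → (-10, -7, -11); (-3, 5, -2) → (-9, 0, -8)
T2 shear: z ← z + 1·y: (-10, -7, -11) → (-10, -7, -18); (-9, 0, -8) → (-9, 0, -8)
T3 rotate right-handed about the z-axis with cos θ = 8/17, sin θ = -15/17: (-10, -7, -18) → (-185/17, 94/17, -18); (-9, 0, -8) → (-72/17, 135/17, -8)
T4 rotate right-handed about the z-axis with cos θ = 5/13, sin θ = -12/13: (-185/17, 94/17, -18) → (203/221, 2690/221, -18); (-72/17, 135/17, -8) → (1260/221, 1539/221, -8)
T5 scale by (2, 3, 2): (203/221, 2690/221, -18) → (406/221, 8070/221, -36); (1260/221, 1539/221, -8) → (2520/221, 4617/221, -16)

image vertices: (406/221, 8070/221, -36), (2520/221, 4617/221, -16)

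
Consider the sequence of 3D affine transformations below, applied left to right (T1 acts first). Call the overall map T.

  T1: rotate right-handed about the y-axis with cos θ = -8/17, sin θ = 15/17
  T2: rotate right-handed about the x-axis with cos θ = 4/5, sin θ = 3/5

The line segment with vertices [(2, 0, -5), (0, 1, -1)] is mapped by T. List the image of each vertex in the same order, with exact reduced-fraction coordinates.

image vertices: (-91/17, -6/17, 8/17), (-15/17, 44/85, 83/85)

T1 rotate right-handed about the y-axis with cos θ = -8/17, sin θ = 15/17: (2, 0, -5) → (-91/17, 0, 10/17); (0, 1, -1) → (-15/17, 1, 8/17)
T2 rotate right-handed about the x-axis with cos θ = 4/5, sin θ = 3/5: (-91/17, 0, 10/17) → (-91/17, -6/17, 8/17); (-15/17, 1, 8/17) → (-15/17, 44/85, 83/85)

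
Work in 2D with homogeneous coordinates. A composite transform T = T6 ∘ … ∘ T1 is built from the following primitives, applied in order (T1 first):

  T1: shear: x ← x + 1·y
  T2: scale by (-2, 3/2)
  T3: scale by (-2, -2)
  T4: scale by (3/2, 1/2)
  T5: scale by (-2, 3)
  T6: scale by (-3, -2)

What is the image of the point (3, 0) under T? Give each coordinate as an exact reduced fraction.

T1 shear: x ← x + 1·y: (3, 0) → (3, 0)
T2 scale by (-2, 3/2): (3, 0) → (-6, 0)
T3 scale by (-2, -2): (-6, 0) → (12, 0)
T4 scale by (3/2, 1/2): (12, 0) → (18, 0)
T5 scale by (-2, 3): (18, 0) → (-36, 0)
T6 scale by (-3, -2): (-36, 0) → (108, 0)

T(p) = (108, 0)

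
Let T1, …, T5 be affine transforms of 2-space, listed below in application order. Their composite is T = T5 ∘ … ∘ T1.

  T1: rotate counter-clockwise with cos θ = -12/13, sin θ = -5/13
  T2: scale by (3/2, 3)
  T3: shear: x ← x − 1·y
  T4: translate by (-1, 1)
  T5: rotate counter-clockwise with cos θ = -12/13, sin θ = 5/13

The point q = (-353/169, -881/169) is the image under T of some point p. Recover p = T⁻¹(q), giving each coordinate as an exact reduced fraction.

p = (-4, 0)

T1 = [-12/13 5/13 0; -5/13 -12/13 0; 0 0 1]
T2·T1 = [-18/13 15/26 0; -15/13 -36/13 0; 0 0 1]
T3·…·T1 = [-3/13 87/26 0; -15/13 -36/13 0; 0 0 1]
T4·…·T1 = [-3/13 87/26 -1; -15/13 -36/13 1; 0 0 1]
T5·…·T1 = [111/169 -342/169 7/13; 165/169 1299/338 -17/13; 0 0 1]
det M = 9/2; M⁻¹ = [433/507 76/169 5/39; -110/507 74/507 4/13; 0 0 1]
M⁻¹ · (-353/169, -881/169)ᵀ = (-4, 0)ᵀ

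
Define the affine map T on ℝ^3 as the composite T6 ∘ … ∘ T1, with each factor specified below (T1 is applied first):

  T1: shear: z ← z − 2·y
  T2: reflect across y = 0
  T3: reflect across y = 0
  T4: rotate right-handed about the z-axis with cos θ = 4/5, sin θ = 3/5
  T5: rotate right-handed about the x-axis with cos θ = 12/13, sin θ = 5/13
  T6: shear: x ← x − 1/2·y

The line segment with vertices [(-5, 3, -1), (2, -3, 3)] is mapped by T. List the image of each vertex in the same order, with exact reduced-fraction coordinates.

T1 shear: z ← z − 2·y: (-5, 3, -1) → (-5, 3, -7); (2, -3, 3) → (2, -3, 9)
T2 reflect across y = 0: (-5, 3, -7) → (-5, -3, -7); (2, -3, 9) → (2, 3, 9)
T3 reflect across y = 0: (-5, -3, -7) → (-5, 3, -7); (2, 3, 9) → (2, -3, 9)
T4 rotate right-handed about the z-axis with cos θ = 4/5, sin θ = 3/5: (-5, 3, -7) → (-29/5, -3/5, -7); (2, -3, 9) → (17/5, -6/5, 9)
T5 rotate right-handed about the x-axis with cos θ = 12/13, sin θ = 5/13: (-29/5, -3/5, -7) → (-29/5, 139/65, -87/13); (17/5, -6/5, 9) → (17/5, -297/65, 102/13)
T6 shear: x ← x − 1/2·y: (-29/5, 139/65, -87/13) → (-893/130, 139/65, -87/13); (17/5, -297/65, 102/13) → (739/130, -297/65, 102/13)

image vertices: (-893/130, 139/65, -87/13), (739/130, -297/65, 102/13)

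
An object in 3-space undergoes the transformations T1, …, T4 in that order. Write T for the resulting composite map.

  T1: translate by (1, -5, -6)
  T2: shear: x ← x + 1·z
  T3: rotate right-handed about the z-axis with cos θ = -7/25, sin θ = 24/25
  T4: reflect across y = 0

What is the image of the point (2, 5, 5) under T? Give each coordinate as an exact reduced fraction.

T(p) = (-14/25, -48/25, -1)

T1 translate by (1, -5, -6): (2, 5, 5) → (3, 0, -1)
T2 shear: x ← x + 1·z: (3, 0, -1) → (2, 0, -1)
T3 rotate right-handed about the z-axis with cos θ = -7/25, sin θ = 24/25: (2, 0, -1) → (-14/25, 48/25, -1)
T4 reflect across y = 0: (-14/25, 48/25, -1) → (-14/25, -48/25, -1)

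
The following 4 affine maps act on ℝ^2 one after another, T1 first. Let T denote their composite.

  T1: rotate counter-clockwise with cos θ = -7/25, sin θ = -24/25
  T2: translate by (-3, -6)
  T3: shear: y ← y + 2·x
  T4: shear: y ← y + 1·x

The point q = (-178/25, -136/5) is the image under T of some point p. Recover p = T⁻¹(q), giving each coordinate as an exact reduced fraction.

T1 = [-7/25 24/25 0; -24/25 -7/25 0; 0 0 1]
T2·T1 = [-7/25 24/25 -3; -24/25 -7/25 -6; 0 0 1]
T3·…·T1 = [-7/25 24/25 -3; -38/25 41/25 -12; 0 0 1]
T4·…·T1 = [-7/25 24/25 -3; -9/5 13/5 -15; 0 0 1]
det M = 1; M⁻¹ = [13/5 -24/25 -33/5; 9/5 -7/25 6/5; 0 0 1]
M⁻¹ · (-178/25, -136/5)ᵀ = (1, -4)ᵀ

p = (1, -4)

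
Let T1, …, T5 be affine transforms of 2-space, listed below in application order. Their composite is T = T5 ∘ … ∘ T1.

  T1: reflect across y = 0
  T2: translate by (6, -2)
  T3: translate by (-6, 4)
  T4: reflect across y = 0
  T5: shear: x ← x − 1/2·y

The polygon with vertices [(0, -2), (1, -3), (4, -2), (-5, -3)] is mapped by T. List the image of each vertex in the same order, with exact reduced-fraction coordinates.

image vertices: (2, -4), (7/2, -5), (6, -4), (-5/2, -5)

T1 reflect across y = 0: (0, -2) → (0, 2); (1, -3) → (1, 3); (4, -2) → (4, 2); (-5, -3) → (-5, 3)
T2 translate by (6, -2): (0, 2) → (6, 0); (1, 3) → (7, 1); (4, 2) → (10, 0); (-5, 3) → (1, 1)
T3 translate by (-6, 4): (6, 0) → (0, 4); (7, 1) → (1, 5); (10, 0) → (4, 4); (1, 1) → (-5, 5)
T4 reflect across y = 0: (0, 4) → (0, -4); (1, 5) → (1, -5); (4, 4) → (4, -4); (-5, 5) → (-5, -5)
T5 shear: x ← x − 1/2·y: (0, -4) → (2, -4); (1, -5) → (7/2, -5); (4, -4) → (6, -4); (-5, -5) → (-5/2, -5)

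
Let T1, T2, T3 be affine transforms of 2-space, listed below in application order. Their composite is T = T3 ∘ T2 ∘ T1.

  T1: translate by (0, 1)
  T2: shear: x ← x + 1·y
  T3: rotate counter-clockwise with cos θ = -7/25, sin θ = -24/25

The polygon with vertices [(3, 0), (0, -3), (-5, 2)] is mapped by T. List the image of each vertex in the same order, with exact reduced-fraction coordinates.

T1 translate by (0, 1): (3, 0) → (3, 1); (0, -3) → (0, -2); (-5, 2) → (-5, 3)
T2 shear: x ← x + 1·y: (3, 1) → (4, 1); (0, -2) → (-2, -2); (-5, 3) → (-2, 3)
T3 rotate counter-clockwise with cos θ = -7/25, sin θ = -24/25: (4, 1) → (-4/25, -103/25); (-2, -2) → (-34/25, 62/25); (-2, 3) → (86/25, 27/25)

image vertices: (-4/25, -103/25), (-34/25, 62/25), (86/25, 27/25)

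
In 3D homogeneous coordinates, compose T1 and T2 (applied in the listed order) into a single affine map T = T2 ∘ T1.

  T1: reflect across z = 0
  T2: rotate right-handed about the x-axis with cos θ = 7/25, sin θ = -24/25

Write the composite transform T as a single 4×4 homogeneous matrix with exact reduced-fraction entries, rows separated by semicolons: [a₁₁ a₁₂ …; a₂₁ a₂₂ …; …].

T = [1 0 0 0; 0 7/25 -24/25 0; 0 -24/25 -7/25 0; 0 0 0 1]

T1 = [1 0 0 0; 0 1 0 0; 0 0 -1 0; 0 0 0 1]
T2·T1 = [1 0 0 0; 0 7/25 -24/25 0; 0 -24/25 -7/25 0; 0 0 0 1]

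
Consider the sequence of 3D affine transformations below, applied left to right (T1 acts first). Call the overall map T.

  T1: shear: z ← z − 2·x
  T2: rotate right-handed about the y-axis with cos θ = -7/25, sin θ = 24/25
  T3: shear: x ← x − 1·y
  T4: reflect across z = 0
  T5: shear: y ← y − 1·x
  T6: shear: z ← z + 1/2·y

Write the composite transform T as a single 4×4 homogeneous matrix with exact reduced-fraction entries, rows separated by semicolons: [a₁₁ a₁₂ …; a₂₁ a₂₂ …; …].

T1 = [1 0 0 0; 0 1 0 0; -2 0 1 0; 0 0 0 1]
T2·T1 = [-11/5 0 24/25 0; 0 1 0 0; -2/5 0 -7/25 0; 0 0 0 1]
T3·…·T1 = [-11/5 -1 24/25 0; 0 1 0 0; -2/5 0 -7/25 0; 0 0 0 1]
T4·…·T1 = [-11/5 -1 24/25 0; 0 1 0 0; 2/5 0 7/25 0; 0 0 0 1]
T5·…·T1 = [-11/5 -1 24/25 0; 11/5 2 -24/25 0; 2/5 0 7/25 0; 0 0 0 1]
T6·…·T1 = [-11/5 -1 24/25 0; 11/5 2 -24/25 0; 3/2 1 -1/5 0; 0 0 0 1]

T = [-11/5 -1 24/25 0; 11/5 2 -24/25 0; 3/2 1 -1/5 0; 0 0 0 1]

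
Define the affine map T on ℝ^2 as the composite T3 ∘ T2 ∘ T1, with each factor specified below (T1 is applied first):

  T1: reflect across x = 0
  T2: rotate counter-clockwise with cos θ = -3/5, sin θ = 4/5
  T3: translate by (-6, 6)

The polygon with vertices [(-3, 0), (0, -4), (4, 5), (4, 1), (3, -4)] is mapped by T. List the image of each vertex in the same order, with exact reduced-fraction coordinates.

image vertices: (-39/5, 42/5), (-14/5, 42/5), (-38/5, -1/5), (-22/5, 11/5), (-1, 6)

T1 reflect across x = 0: (-3, 0) → (3, 0); (0, -4) → (0, -4); (4, 5) → (-4, 5); (4, 1) → (-4, 1); (3, -4) → (-3, -4)
T2 rotate counter-clockwise with cos θ = -3/5, sin θ = 4/5: (3, 0) → (-9/5, 12/5); (0, -4) → (16/5, 12/5); (-4, 5) → (-8/5, -31/5); (-4, 1) → (8/5, -19/5); (-3, -4) → (5, 0)
T3 translate by (-6, 6): (-9/5, 12/5) → (-39/5, 42/5); (16/5, 12/5) → (-14/5, 42/5); (-8/5, -31/5) → (-38/5, -1/5); (8/5, -19/5) → (-22/5, 11/5); (5, 0) → (-1, 6)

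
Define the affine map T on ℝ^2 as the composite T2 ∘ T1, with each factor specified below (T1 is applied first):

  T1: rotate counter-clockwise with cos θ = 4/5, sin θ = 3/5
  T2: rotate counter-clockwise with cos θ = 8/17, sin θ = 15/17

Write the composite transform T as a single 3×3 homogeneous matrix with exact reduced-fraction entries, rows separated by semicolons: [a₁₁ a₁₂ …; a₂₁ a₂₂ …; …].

T1 = [4/5 -3/5 0; 3/5 4/5 0; 0 0 1]
T2·T1 = [-13/85 -84/85 0; 84/85 -13/85 0; 0 0 1]

T = [-13/85 -84/85 0; 84/85 -13/85 0; 0 0 1]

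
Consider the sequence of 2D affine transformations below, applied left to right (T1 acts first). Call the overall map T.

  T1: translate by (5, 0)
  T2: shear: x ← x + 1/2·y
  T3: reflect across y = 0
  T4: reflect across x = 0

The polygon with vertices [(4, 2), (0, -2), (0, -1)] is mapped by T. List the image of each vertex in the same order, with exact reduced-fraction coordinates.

image vertices: (-10, -2), (-4, 2), (-9/2, 1)

T1 translate by (5, 0): (4, 2) → (9, 2); (0, -2) → (5, -2); (0, -1) → (5, -1)
T2 shear: x ← x + 1/2·y: (9, 2) → (10, 2); (5, -2) → (4, -2); (5, -1) → (9/2, -1)
T3 reflect across y = 0: (10, 2) → (10, -2); (4, -2) → (4, 2); (9/2, -1) → (9/2, 1)
T4 reflect across x = 0: (10, -2) → (-10, -2); (4, 2) → (-4, 2); (9/2, 1) → (-9/2, 1)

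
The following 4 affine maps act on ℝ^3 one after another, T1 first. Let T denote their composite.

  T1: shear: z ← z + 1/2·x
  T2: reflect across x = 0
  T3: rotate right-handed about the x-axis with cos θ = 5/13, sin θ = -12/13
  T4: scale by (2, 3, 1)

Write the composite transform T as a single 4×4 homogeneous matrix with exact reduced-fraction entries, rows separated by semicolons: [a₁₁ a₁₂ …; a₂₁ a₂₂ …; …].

T = [-2 0 0 0; 18/13 15/13 36/13 0; 5/26 -12/13 5/13 0; 0 0 0 1]

T1 = [1 0 0 0; 0 1 0 0; 1/2 0 1 0; 0 0 0 1]
T2·T1 = [-1 0 0 0; 0 1 0 0; 1/2 0 1 0; 0 0 0 1]
T3·…·T1 = [-1 0 0 0; 6/13 5/13 12/13 0; 5/26 -12/13 5/13 0; 0 0 0 1]
T4·…·T1 = [-2 0 0 0; 18/13 15/13 36/13 0; 5/26 -12/13 5/13 0; 0 0 0 1]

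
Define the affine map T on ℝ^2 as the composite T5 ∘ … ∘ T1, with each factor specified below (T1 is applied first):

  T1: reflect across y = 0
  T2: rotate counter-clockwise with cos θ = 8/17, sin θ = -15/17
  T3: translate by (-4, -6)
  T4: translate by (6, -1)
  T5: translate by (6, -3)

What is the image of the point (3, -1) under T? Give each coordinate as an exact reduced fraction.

T1 reflect across y = 0: (3, -1) → (3, 1)
T2 rotate counter-clockwise with cos θ = 8/17, sin θ = -15/17: (3, 1) → (39/17, -37/17)
T3 translate by (-4, -6): (39/17, -37/17) → (-29/17, -139/17)
T4 translate by (6, -1): (-29/17, -139/17) → (73/17, -156/17)
T5 translate by (6, -3): (73/17, -156/17) → (175/17, -207/17)

T(p) = (175/17, -207/17)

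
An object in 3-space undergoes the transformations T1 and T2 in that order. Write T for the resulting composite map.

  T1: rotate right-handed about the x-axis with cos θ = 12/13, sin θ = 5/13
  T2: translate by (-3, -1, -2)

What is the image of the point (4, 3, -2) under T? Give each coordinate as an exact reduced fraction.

T1 rotate right-handed about the x-axis with cos θ = 12/13, sin θ = 5/13: (4, 3, -2) → (4, 46/13, -9/13)
T2 translate by (-3, -1, -2): (4, 46/13, -9/13) → (1, 33/13, -35/13)

T(p) = (1, 33/13, -35/13)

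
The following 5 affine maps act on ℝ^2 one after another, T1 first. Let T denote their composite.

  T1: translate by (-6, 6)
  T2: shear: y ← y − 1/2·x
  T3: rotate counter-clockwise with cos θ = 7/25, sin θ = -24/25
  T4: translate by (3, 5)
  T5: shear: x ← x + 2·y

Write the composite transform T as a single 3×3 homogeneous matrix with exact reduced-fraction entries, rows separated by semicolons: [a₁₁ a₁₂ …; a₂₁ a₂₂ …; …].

T1 = [1 0 -6; 0 1 6; 0 0 1]
T2·T1 = [1 0 -6; -1/2 1 9; 0 0 1]
T3·…·T1 = [-1/5 24/25 174/25; -11/10 7/25 207/25; 0 0 1]
T4·…·T1 = [-1/5 24/25 249/25; -11/10 7/25 332/25; 0 0 1]
T5·…·T1 = [-12/5 38/25 913/25; -11/10 7/25 332/25; 0 0 1]

T = [-12/5 38/25 913/25; -11/10 7/25 332/25; 0 0 1]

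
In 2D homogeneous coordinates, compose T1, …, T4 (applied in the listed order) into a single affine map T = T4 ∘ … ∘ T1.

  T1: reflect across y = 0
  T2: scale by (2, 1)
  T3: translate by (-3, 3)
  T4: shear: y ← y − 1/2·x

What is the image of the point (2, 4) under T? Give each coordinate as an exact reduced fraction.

T1 reflect across y = 0: (2, 4) → (2, -4)
T2 scale by (2, 1): (2, -4) → (4, -4)
T3 translate by (-3, 3): (4, -4) → (1, -1)
T4 shear: y ← y − 1/2·x: (1, -1) → (1, -3/2)

T(p) = (1, -3/2)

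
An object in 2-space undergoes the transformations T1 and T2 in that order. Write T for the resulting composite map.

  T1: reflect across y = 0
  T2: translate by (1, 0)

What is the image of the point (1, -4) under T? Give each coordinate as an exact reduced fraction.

T(p) = (2, 4)

T1 reflect across y = 0: (1, -4) → (1, 4)
T2 translate by (1, 0): (1, 4) → (2, 4)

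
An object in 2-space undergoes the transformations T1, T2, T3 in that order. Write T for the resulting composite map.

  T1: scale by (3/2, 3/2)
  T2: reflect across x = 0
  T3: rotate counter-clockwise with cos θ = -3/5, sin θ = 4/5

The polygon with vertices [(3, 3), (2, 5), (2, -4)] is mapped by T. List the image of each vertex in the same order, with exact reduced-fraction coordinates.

image vertices: (-9/10, -63/10), (-21/5, -69/10), (33/5, 6/5)

T1 scale by (3/2, 3/2): (3, 3) → (9/2, 9/2); (2, 5) → (3, 15/2); (2, -4) → (3, -6)
T2 reflect across x = 0: (9/2, 9/2) → (-9/2, 9/2); (3, 15/2) → (-3, 15/2); (3, -6) → (-3, -6)
T3 rotate counter-clockwise with cos θ = -3/5, sin θ = 4/5: (-9/2, 9/2) → (-9/10, -63/10); (-3, 15/2) → (-21/5, -69/10); (-3, -6) → (33/5, 6/5)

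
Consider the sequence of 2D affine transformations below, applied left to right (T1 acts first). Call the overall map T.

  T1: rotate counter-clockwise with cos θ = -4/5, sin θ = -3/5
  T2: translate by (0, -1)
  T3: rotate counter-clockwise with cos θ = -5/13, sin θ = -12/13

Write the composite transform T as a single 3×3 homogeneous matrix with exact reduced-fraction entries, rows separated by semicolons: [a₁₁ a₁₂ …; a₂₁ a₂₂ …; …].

T1 = [-4/5 3/5 0; -3/5 -4/5 0; 0 0 1]
T2·T1 = [-4/5 3/5 0; -3/5 -4/5 -1; 0 0 1]
T3·…·T1 = [-16/65 -63/65 -12/13; 63/65 -16/65 5/13; 0 0 1]

T = [-16/65 -63/65 -12/13; 63/65 -16/65 5/13; 0 0 1]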